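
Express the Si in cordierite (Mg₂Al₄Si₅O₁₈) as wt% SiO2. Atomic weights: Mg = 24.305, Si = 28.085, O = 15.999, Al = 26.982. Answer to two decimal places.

51.36 wt%

M(Mg₂Al₄Si₅O₁₈) = 584.945 g/mol; M(SiO2) = 60.083 g/mol.
Moles SiO2 per formula unit = 5 Si ÷ 1 = 5.0000.
SiO2 fraction = (5.0000 × 60.083) / 584.945 = 300.415/584.945 = 0.5136.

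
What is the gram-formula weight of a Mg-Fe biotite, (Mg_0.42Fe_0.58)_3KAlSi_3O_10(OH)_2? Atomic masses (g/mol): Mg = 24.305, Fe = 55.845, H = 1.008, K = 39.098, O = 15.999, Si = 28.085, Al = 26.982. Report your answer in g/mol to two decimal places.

The formula mass is the sum 1.26·24.305 + 1.74·55.845 + 1·39.098 + 1·26.982 + 3·28.085 + 12·15.999 + 2·1.008.

472.13 g/mol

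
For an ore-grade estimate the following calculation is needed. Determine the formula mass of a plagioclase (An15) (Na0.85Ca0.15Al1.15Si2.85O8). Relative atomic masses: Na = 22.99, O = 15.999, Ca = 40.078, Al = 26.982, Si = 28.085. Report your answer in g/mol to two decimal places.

264.62 g/mol

M = 0.85*22.99 + 0.15*40.078 + 1.15*26.982 + 2.85*28.085 + 8*15.999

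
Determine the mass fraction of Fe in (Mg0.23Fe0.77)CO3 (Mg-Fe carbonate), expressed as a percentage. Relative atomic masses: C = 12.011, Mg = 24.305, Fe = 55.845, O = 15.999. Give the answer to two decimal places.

39.60 wt%

M((Mg0.23Fe0.77)CO3) = 108.599 g/mol.
Fe contributes 0.77 × 55.845 = 43.001 g per mole.
43.001/108.599 = 0.3960 → 39.60%.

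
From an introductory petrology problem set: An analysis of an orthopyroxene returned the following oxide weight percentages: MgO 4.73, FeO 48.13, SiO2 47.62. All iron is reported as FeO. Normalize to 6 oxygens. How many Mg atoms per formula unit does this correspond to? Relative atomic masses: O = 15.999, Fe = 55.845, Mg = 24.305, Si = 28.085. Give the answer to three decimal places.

MgO: 4.73/40.304 = 0.11736 mol → 0.11736 mol Mg, 0.11736 mol O.
FeO: 48.13/71.844 = 0.66992 mol → 0.66992 mol Fe, 0.66992 mol O.
SiO2: 47.62/60.083 = 0.79257 mol → 0.79257 mol Si, 1.58514 mol O.
Total oxygen = 2.37242 mol. Normalization factor = 6/2.37242 = 2.52906.
Mg per 6 O = 0.11736 × 2.52906 = 0.297.

0.297 Mg apfu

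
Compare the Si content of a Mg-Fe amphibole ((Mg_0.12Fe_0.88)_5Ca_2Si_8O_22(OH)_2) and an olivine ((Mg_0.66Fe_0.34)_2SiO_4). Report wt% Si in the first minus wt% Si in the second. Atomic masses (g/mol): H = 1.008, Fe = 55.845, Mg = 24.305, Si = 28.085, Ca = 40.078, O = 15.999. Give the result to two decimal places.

6.30 percentage points

M((Mg_0.12Fe_0.88)_5Ca_2Si_8O_22(OH)_2) = 951.129 g/mol, so wt% Si = 224.680/951.129 × 100 = 23.62%.
M((Mg_0.66Fe_0.34)_2SiO_4) = 162.138 g/mol, so wt% Si = 28.085/162.138 × 100 = 17.32%.
23.62 − 17.32 = 6.30 pp.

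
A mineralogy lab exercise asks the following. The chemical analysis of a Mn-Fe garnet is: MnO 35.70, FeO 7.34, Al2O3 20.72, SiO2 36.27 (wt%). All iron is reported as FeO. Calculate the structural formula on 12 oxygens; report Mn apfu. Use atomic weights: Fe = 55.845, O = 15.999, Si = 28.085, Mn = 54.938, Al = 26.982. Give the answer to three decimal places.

2.493 Mn apfu

35.70 wt% MnO ÷ 70.937 g/mol = 0.50326 mol, giving 0.50326 Mn and 0.50326 O.
7.34 wt% FeO ÷ 71.844 g/mol = 0.10217 mol, giving 0.10217 Fe and 0.10217 O.
20.72 wt% Al2O3 ÷ 101.961 g/mol = 0.20321 mol, giving 0.40642 Al and 0.60963 O.
36.27 wt% SiO2 ÷ 60.083 g/mol = 0.60366 mol, giving 0.60366 Si and 1.20732 O.
Oxygen sums to 2.42238; scaling by 12/2.42238 = 4.95381 puts the formula on 12 O.
Mn: 0.50326 × 4.95381 = 2.493 atoms per formula unit.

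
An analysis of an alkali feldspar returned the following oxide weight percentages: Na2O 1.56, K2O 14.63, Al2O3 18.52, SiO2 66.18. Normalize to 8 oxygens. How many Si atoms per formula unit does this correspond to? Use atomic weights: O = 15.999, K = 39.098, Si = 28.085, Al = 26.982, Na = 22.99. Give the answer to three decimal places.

3.009 Si apfu

1.56 wt% Na2O ÷ 61.979 g/mol = 0.02517 mol, giving 0.05034 Na and 0.02517 O.
14.63 wt% K2O ÷ 94.195 g/mol = 0.15532 mol, giving 0.31064 K and 0.15532 O.
18.52 wt% Al2O3 ÷ 101.961 g/mol = 0.18164 mol, giving 0.36328 Al and 0.54492 O.
66.18 wt% SiO2 ÷ 60.083 g/mol = 1.10148 mol, giving 1.10148 Si and 2.20296 O.
Oxygen sums to 2.92837; scaling by 8/2.92837 = 2.73190 puts the formula on 8 O.
Si: 1.10148 × 2.73190 = 3.009 atoms per formula unit.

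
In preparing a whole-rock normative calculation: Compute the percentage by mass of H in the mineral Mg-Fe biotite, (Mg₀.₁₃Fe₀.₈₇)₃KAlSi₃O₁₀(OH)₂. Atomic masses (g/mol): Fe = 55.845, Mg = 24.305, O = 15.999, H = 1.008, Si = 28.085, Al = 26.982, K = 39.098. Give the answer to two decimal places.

0.40 wt%

M((Mg₀.₁₃Fe₀.₈₇)₃KAlSi₃O₁₀(OH)₂) = 499.573 g/mol.
H contributes 2 × 1.008 = 2.016 g per mole.
2.016/499.573 = 0.0040 → 0.40%.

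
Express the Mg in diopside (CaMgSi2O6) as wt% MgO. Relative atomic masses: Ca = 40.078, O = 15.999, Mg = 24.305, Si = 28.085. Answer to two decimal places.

18.61 wt%

M(CaMgSi2O6) = 216.547 g/mol; M(MgO) = 40.304 g/mol.
Moles MgO per formula unit = 1 Mg ÷ 1 = 1.0000.
MgO fraction = (1.0000 × 40.304) / 216.547 = 40.304/216.547 = 0.1861.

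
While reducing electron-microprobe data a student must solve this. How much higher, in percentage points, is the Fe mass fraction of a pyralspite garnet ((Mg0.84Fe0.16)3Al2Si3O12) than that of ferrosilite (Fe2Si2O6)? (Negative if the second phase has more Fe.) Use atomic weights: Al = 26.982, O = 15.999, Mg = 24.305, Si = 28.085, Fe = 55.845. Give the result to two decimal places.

Fe in (Mg0.84Fe0.16)3Al2Si3O12: molar mass 418.261 g/mol; 0.48×55.845 = 26.806 g → 6.41 wt%.
Fe in Fe2Si2O6: molar mass 263.854 g/mol; 2×55.845 = 111.690 g → 42.33 wt%.
Difference = 6.41 − 42.33 = -35.92 percentage points.

-35.92 percentage points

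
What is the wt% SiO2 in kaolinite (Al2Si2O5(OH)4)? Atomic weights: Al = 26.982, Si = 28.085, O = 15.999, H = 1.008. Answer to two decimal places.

46.55 wt%

M(Al2Si2O5(OH)4) = 258.157 g/mol; M(SiO2) = 60.083 g/mol.
Moles SiO2 per formula unit = 2 Si ÷ 1 = 2.0000.
SiO2 fraction = (2.0000 × 60.083) / 258.157 = 120.166/258.157 = 0.4655.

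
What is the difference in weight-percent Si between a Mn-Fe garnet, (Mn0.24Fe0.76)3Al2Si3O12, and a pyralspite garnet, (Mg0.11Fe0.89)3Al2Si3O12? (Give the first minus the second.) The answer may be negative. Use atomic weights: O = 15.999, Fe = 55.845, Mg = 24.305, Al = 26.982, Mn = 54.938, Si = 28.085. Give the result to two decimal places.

-0.34 percentage points

Si in (Mn0.24Fe0.76)3Al2Si3O12: molar mass 497.089 g/mol; 3×28.085 = 84.255 g → 16.95 wt%.
Si in (Mg0.11Fe0.89)3Al2Si3O12: molar mass 487.334 g/mol; 3×28.085 = 84.255 g → 17.29 wt%.
Difference = 16.95 − 17.29 = -0.34 percentage points.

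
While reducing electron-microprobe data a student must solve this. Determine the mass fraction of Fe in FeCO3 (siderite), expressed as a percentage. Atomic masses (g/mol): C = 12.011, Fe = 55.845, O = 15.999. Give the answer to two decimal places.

48.20 weight percent

M(FeCO3) = 115.853 g/mol.
Fe contributes 1 × 55.845 = 55.845 g per mole.
55.845/115.853 = 0.4820 → 48.20%.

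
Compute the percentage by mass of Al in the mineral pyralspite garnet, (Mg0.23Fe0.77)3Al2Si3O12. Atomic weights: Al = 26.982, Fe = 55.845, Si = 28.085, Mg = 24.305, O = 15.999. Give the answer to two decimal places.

M((Mg0.23Fe0.77)3Al2Si3O12) = 475.979 g/mol.
Al contributes 2 × 26.982 = 53.964 g per mole.
53.964/475.979 = 0.1134 → 11.34%.

11.34 wt%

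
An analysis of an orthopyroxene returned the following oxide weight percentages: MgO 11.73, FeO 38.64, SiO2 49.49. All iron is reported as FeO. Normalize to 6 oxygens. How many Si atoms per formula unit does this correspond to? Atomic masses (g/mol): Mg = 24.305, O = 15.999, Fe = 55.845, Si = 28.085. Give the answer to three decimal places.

1.996 Si apfu

MgO: 11.73/40.304 = 0.29104 mol → 0.29104 mol Mg, 0.29104 mol O.
FeO: 38.64/71.844 = 0.53783 mol → 0.53783 mol Fe, 0.53783 mol O.
SiO2: 49.49/60.083 = 0.82369 mol → 0.82369 mol Si, 1.64738 mol O.
Total oxygen = 2.47625 mol. Normalization factor = 6/2.47625 = 2.42302.
Si per 6 O = 0.82369 × 2.42302 = 1.996.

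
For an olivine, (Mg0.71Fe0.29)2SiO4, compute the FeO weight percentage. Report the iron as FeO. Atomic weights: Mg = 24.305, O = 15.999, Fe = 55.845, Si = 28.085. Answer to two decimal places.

Formula mass = 158.984 g/mol.
0.58 Fe → 0.5800 mol FeO per formula unit; M(FeO) = 71.844, so FeO mass = 41.670 g.
41.670/158.984 × 100 = 26.21 wt%.

26.21 wt%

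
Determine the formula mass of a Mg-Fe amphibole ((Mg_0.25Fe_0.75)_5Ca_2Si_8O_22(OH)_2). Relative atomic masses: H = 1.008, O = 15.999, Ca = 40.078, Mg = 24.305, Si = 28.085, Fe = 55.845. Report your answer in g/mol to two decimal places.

930.63 g/mol

M = 1.25(24.305) + 3.75(55.845) + 2(40.078) + 8(28.085) + 24(15.999) + 2(1.008)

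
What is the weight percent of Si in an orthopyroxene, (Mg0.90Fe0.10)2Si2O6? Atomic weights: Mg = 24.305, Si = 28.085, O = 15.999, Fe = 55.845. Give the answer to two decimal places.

M((Mg0.90Fe0.10)2Si2O6) = 207.082 g/mol.
Si contributes 2 × 28.085 = 56.170 g per mole.
56.170/207.082 = 0.2712 → 27.12%.

27.12 mass %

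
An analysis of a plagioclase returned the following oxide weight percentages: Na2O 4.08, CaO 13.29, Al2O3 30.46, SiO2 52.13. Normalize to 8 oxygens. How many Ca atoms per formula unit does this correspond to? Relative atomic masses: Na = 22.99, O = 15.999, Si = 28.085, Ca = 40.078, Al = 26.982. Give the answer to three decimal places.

Na2O (M=61.979): mol = 0.06583; Na = 0.13166, O = 0.06583.
CaO (M=56.077): mol = 0.23700; Ca = 0.23700, O = 0.23700.
Al2O3 (M=101.961): mol = 0.29874; Al = 0.59748, O = 0.89622.
SiO2 (M=60.083): mol = 0.86763; Si = 0.86763, O = 1.73526.
ΣO = 2.93431; factor = 8/ΣO = 2.72636.
Ca apfu = 0.23700 × 2.72636 = 0.646.

0.646 Ca apfu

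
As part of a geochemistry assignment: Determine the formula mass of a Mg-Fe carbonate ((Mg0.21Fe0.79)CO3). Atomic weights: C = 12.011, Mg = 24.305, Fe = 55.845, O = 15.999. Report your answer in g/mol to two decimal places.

M = 0.21×24.305 + 0.79×55.845 + 1×12.011 + 3×15.999

109.23 g/mol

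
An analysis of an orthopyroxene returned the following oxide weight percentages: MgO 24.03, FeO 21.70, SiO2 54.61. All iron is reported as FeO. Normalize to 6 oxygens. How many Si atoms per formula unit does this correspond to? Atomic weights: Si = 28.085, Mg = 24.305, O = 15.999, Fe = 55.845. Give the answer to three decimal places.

24.03 wt% MgO ÷ 40.304 g/mol = 0.59622 mol, giving 0.59622 Mg and 0.59622 O.
21.70 wt% FeO ÷ 71.844 g/mol = 0.30204 mol, giving 0.30204 Fe and 0.30204 O.
54.61 wt% SiO2 ÷ 60.083 g/mol = 0.90891 mol, giving 0.90891 Si and 1.81782 O.
Oxygen sums to 2.71608; scaling by 6/2.71608 = 2.20907 puts the formula on 6 O.
Si: 0.90891 × 2.20907 = 2.008 atoms per formula unit.

2.008 Si apfu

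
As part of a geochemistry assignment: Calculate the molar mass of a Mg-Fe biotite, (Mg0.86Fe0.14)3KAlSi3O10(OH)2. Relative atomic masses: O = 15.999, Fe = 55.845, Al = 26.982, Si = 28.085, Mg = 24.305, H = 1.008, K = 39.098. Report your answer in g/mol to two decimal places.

Mg: 2.58 × 24.305 = 62.7069
Fe: 0.42 × 55.845 = 23.4549
K: 1 × 39.098 = 39.0980
Al: 1 × 26.982 = 26.9820
Si: 3 × 28.085 = 84.2550
O: 12 × 15.999 = 191.9880
H: 2 × 1.008 = 2.0160
Summing the contributions gives the formula mass.

430.50 g/mol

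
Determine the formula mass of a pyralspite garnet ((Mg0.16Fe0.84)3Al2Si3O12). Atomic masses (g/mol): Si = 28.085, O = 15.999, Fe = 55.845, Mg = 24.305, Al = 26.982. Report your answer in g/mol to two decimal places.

482.60 g/mol

The formula mass is the sum 0.48·24.305 + 2.52·55.845 + 2·26.982 + 3·28.085 + 12·15.999.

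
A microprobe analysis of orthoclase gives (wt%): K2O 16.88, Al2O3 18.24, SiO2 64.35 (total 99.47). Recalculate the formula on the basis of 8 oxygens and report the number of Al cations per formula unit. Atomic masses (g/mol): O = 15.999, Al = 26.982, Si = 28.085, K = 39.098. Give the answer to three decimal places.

1.002 Al apfu

16.88 wt% K2O ÷ 94.195 g/mol = 0.17920 mol, giving 0.35840 K and 0.17920 O.
18.24 wt% Al2O3 ÷ 101.961 g/mol = 0.17889 mol, giving 0.35778 Al and 0.53667 O.
64.35 wt% SiO2 ÷ 60.083 g/mol = 1.07102 mol, giving 1.07102 Si and 2.14204 O.
Oxygen sums to 2.85791; scaling by 8/2.85791 = 2.79925 puts the formula on 8 O.
Al: 0.35778 × 2.79925 = 1.002 atoms per formula unit.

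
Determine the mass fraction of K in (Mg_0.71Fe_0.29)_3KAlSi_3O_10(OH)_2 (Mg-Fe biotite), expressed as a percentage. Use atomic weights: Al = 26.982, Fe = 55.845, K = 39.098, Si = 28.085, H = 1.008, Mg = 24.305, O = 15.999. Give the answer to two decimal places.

M((Mg_0.71Fe_0.29)_3KAlSi_3O_10(OH)_2) = 444.694 g/mol.
K contributes 1 × 39.098 = 39.098 g per mole.
39.098/444.694 = 0.0879 → 8.79%.

8.79 mass %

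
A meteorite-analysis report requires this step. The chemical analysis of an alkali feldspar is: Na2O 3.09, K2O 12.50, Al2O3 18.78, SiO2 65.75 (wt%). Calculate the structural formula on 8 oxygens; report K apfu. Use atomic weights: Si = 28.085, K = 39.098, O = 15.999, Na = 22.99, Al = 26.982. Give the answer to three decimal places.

0.726 K apfu

3.09 wt% Na2O ÷ 61.979 g/mol = 0.04986 mol, giving 0.09972 Na and 0.04986 O.
12.50 wt% K2O ÷ 94.195 g/mol = 0.13270 mol, giving 0.26540 K and 0.13270 O.
18.78 wt% Al2O3 ÷ 101.961 g/mol = 0.18419 mol, giving 0.36838 Al and 0.55257 O.
65.75 wt% SiO2 ÷ 60.083 g/mol = 1.09432 mol, giving 1.09432 Si and 2.18864 O.
Oxygen sums to 2.92377; scaling by 8/2.92377 = 2.73619 puts the formula on 8 O.
K: 0.26540 × 2.73619 = 0.726 atoms per formula unit.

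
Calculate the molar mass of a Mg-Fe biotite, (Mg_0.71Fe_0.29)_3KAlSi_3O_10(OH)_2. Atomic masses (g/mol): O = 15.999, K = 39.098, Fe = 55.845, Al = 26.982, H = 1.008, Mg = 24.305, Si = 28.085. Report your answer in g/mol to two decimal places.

444.69 g/mol

M = 2.13(24.305) + 0.87(55.845) + 1(39.098) + 1(26.982) + 3(28.085) + 12(15.999) + 2(1.008)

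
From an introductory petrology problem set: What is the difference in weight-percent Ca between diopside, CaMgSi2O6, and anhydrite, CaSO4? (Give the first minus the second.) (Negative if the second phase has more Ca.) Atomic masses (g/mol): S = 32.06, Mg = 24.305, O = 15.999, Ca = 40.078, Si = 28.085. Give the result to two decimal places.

-10.93 percentage points

Ca in CaMgSi2O6: molar mass 216.547 g/mol; 1×40.078 = 40.078 g → 18.51 wt%.
Ca in CaSO4: molar mass 136.134 g/mol; 1×40.078 = 40.078 g → 29.44 wt%.
Difference = 18.51 − 29.44 = -10.93 percentage points.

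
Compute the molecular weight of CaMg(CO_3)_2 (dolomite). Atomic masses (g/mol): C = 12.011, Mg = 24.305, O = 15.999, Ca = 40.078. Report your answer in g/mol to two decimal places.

The formula mass is the sum 1*40.078 + 1*24.305 + 2*12.011 + 6*15.999.

184.40 g/mol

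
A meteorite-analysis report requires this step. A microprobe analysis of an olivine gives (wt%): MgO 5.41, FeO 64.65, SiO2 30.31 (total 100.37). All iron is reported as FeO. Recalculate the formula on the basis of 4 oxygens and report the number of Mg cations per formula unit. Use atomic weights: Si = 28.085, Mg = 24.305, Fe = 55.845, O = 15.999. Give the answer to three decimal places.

MgO: 5.41/40.304 = 0.13423 mol → 0.13423 mol Mg, 0.13423 mol O.
FeO: 64.65/71.844 = 0.89987 mol → 0.89987 mol Fe, 0.89987 mol O.
SiO2: 30.31/60.083 = 0.50447 mol → 0.50447 mol Si, 1.00894 mol O.
Total oxygen = 2.04304 mol. Normalization factor = 4/2.04304 = 1.95787.
Mg per 4 O = 0.13423 × 1.95787 = 0.263.

0.263 Mg apfu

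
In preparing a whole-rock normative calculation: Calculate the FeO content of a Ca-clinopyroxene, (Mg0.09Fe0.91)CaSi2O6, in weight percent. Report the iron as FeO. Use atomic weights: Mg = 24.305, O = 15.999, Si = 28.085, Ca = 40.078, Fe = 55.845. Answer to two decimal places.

M((Mg0.09Fe0.91)CaSi2O6) = 245.248 g/mol; M(FeO) = 71.844 g/mol.
Moles FeO per formula unit = 0.91 Fe ÷ 1 = 0.9100.
FeO fraction = (0.9100 × 71.844) / 245.248 = 65.378/245.248 = 0.2666.

26.66 wt%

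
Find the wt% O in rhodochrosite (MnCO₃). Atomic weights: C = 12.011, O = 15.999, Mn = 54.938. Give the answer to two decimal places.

Molar mass of MnCO₃: 1×54.938 + 1×12.011 + 3×15.999 = 114.946 g/mol.
Mass of O per formula unit: 3 × 15.999 = 47.997 g.
Weight fraction O = 47.997 / 114.946 = 0.4176.

41.76 weight percent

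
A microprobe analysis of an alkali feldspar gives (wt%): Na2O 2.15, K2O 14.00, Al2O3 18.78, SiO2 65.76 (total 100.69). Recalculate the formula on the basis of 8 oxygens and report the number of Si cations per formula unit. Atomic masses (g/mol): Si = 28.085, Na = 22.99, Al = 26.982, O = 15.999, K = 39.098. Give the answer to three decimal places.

2.994 Si apfu

Na2O: 2.15/61.979 = 0.03469 mol → 0.06938 mol Na, 0.03469 mol O.
K2O: 14.00/94.195 = 0.14863 mol → 0.29726 mol K, 0.14863 mol O.
Al2O3: 18.78/101.961 = 0.18419 mol → 0.36838 mol Al, 0.55257 mol O.
SiO2: 65.76/60.083 = 1.09449 mol → 1.09449 mol Si, 2.18898 mol O.
Total oxygen = 2.92487 mol. Normalization factor = 8/2.92487 = 2.73516.
Si per 8 O = 1.09449 × 2.73516 = 2.994.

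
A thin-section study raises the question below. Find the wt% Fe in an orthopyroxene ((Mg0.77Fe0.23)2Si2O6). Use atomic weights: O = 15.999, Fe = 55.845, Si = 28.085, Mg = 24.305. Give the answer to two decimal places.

11.93 weight percent

Molar mass of (Mg0.77Fe0.23)2Si2O6: 1.54×24.305 + 0.46×55.845 + 2×28.085 + 6×15.999 = 215.282 g/mol.
Mass of Fe per formula unit: 0.46 × 55.845 = 25.689 g.
Weight fraction Fe = 25.689 / 215.282 = 0.1193.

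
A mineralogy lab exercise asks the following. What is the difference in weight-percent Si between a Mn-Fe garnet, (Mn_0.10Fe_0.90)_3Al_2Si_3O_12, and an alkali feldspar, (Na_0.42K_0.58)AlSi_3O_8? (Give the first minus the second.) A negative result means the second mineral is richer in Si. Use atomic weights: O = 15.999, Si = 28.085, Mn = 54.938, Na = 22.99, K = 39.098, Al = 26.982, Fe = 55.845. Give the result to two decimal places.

Si in (Mn_0.10Fe_0.90)_3Al_2Si_3O_12: molar mass 497.470 g/mol; 3×28.085 = 84.255 g → 16.94 wt%.
Si in (Na_0.42K_0.58)AlSi_3O_8: molar mass 271.562 g/mol; 3×28.085 = 84.255 g → 31.03 wt%.
Difference = 16.94 − 31.03 = -14.09 percentage points.

-14.09 percentage points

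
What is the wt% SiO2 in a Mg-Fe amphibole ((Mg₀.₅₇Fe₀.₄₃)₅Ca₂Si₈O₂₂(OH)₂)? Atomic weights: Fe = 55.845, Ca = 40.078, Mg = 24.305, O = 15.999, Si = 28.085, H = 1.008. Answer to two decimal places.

54.61 wt%

Molar mass of (Mg₀.₅₇Fe₀.₄₃)₅Ca₂Si₈O₂₂(OH)₂ = 2.85·24.305 + 2.15·55.845 + 2·40.078 + 8·28.085 + 24·15.999 + 2·1.008 = 880.164 g/mol.
Each formula unit contains 8 Si, equivalent to 8/1 = 8.0000 mol SiO2.
M(SiO2) = 1×28.085 + 2×15.999 = 60.083 g/mol.
Mass of SiO2 per formula unit = 8.0000 × 60.083 = 480.664 g.
SiO2 wt% = 480.664 / 880.164 × 100 = 54.61%.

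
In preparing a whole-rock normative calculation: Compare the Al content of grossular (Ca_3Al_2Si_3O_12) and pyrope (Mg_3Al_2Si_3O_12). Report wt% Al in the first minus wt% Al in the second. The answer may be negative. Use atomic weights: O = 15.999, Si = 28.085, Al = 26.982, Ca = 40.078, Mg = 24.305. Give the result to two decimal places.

Al in Ca_3Al_2Si_3O_12: molar mass 450.441 g/mol; 2×26.982 = 53.964 g → 11.98 wt%.
Al in Mg_3Al_2Si_3O_12: molar mass 403.122 g/mol; 2×26.982 = 53.964 g → 13.39 wt%.
Difference = 11.98 − 13.39 = -1.41 percentage points.

-1.41 percentage points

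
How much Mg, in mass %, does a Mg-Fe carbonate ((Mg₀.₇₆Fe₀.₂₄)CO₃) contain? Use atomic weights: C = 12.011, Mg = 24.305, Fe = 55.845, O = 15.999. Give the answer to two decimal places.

M((Mg₀.₇₆Fe₀.₂₄)CO₃) = 91.883 g/mol.
Mg contributes 0.76 × 24.305 = 18.472 g per mole.
18.472/91.883 = 0.2010 → 20.10%.

20.10 mass %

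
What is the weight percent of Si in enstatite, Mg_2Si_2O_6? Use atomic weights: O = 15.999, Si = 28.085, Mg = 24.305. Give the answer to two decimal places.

M(Mg_2Si_2O_6) = 200.774 g/mol.
Si contributes 2 × 28.085 = 56.170 g per mole.
56.170/200.774 = 0.2798 → 27.98%.

27.98 mass %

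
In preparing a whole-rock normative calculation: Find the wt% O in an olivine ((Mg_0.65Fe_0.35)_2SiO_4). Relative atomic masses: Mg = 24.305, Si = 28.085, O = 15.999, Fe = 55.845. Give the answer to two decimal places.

M((Mg_0.65Fe_0.35)_2SiO_4) = 162.769 g/mol.
O contributes 4 × 15.999 = 63.996 g per mole.
63.996/162.769 = 0.3932 → 39.32%.

39.32 mass %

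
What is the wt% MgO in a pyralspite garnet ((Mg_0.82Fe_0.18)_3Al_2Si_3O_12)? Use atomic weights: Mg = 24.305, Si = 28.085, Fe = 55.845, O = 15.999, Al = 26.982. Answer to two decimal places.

M((Mg_0.82Fe_0.18)_3Al_2Si_3O_12) = 420.154 g/mol; M(MgO) = 40.304 g/mol.
Moles MgO per formula unit = 2.46 Mg ÷ 1 = 2.4600.
MgO fraction = (2.4600 × 40.304) / 420.154 = 99.148/420.154 = 0.2360.

23.60 wt%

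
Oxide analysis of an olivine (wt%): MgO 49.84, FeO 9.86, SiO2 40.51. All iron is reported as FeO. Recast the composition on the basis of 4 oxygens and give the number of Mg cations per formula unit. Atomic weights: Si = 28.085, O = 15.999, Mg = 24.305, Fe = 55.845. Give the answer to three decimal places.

1.817 Mg apfu

MgO (M=40.304): mol = 1.23660; Mg = 1.23660, O = 1.23660.
FeO (M=71.844): mol = 0.13724; Fe = 0.13724, O = 0.13724.
SiO2 (M=60.083): mol = 0.67423; Si = 0.67423, O = 1.34846.
ΣO = 2.72230; factor = 4/ΣO = 1.46935.
Mg apfu = 1.23660 × 1.46935 = 1.817.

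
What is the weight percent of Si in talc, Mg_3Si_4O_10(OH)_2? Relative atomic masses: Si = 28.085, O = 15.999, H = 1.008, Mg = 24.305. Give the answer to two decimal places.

29.62 mass %

M(Mg_3Si_4O_10(OH)_2) = 379.259 g/mol.
Si contributes 4 × 28.085 = 112.340 g per mole.
112.340/379.259 = 0.2962 → 29.62%.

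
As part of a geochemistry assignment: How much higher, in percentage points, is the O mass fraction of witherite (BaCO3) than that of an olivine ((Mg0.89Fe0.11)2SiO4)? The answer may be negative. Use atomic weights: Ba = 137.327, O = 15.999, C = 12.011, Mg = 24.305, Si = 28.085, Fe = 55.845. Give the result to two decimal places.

-19.03 percentage points

O in BaCO3: molar mass 197.335 g/mol; 3×15.999 = 47.997 g → 24.32 wt%.
O in (Mg0.89Fe0.11)2SiO4: molar mass 147.630 g/mol; 4×15.999 = 63.996 g → 43.35 wt%.
Difference = 24.32 − 43.35 = -19.03 percentage points.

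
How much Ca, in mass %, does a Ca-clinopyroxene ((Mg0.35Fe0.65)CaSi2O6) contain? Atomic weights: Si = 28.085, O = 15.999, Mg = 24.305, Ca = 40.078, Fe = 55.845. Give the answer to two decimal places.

16.91 mass %

M((Mg0.35Fe0.65)CaSi2O6) = 237.048 g/mol.
Ca contributes 1 × 40.078 = 40.078 g per mole.
40.078/237.048 = 0.1691 → 16.91%.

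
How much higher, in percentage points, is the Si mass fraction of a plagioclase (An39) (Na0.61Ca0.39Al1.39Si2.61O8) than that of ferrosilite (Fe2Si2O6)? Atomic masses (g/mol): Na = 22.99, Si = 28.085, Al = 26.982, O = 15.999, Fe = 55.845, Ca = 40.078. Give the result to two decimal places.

M(Na0.61Ca0.39Al1.39Si2.61O8) = 268.453 g/mol, so wt% Si = 73.302/268.453 × 100 = 27.31%.
M(Fe2Si2O6) = 263.854 g/mol, so wt% Si = 56.170/263.854 × 100 = 21.29%.
27.31 − 21.29 = 6.02 pp.

6.02 percentage points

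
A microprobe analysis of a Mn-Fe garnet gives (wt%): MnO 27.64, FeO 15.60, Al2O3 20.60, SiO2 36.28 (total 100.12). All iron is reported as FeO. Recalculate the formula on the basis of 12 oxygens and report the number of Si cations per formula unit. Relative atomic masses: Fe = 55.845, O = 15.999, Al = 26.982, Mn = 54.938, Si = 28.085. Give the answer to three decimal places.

2.994 Si apfu

MnO (M=70.937): mol = 0.38964; Mn = 0.38964, O = 0.38964.
FeO (M=71.844): mol = 0.21714; Fe = 0.21714, O = 0.21714.
Al2O3 (M=101.961): mol = 0.20204; Al = 0.40408, O = 0.60612.
SiO2 (M=60.083): mol = 0.60383; Si = 0.60383, O = 1.20766.
ΣO = 2.42056; factor = 12/ΣO = 4.95753.
Si apfu = 0.60383 × 4.95753 = 2.994.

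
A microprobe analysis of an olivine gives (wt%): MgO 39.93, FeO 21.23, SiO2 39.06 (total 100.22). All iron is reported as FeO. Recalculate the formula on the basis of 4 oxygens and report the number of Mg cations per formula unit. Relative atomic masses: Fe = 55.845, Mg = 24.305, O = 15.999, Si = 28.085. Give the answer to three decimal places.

1.532 Mg apfu

MgO: 39.93/40.304 = 0.99072 mol → 0.99072 mol Mg, 0.99072 mol O.
FeO: 21.23/71.844 = 0.29550 mol → 0.29550 mol Fe, 0.29550 mol O.
SiO2: 39.06/60.083 = 0.65010 mol → 0.65010 mol Si, 1.30020 mol O.
Total oxygen = 2.58642 mol. Normalization factor = 4/2.58642 = 1.54654.
Mg per 4 O = 0.99072 × 1.54654 = 1.532.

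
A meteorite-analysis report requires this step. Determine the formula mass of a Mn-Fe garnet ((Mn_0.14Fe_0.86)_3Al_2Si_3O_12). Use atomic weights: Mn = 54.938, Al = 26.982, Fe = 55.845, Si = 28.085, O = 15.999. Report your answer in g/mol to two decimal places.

497.36 g/mol

The formula mass is the sum 0.42*54.938 + 2.58*55.845 + 2*26.982 + 3*28.085 + 12*15.999.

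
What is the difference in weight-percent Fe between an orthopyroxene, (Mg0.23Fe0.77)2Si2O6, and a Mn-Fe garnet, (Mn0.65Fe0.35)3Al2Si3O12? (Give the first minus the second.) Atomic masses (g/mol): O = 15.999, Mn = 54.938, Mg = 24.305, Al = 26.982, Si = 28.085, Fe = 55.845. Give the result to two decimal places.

Fe in (Mg0.23Fe0.77)2Si2O6: molar mass 249.346 g/mol; 1.54×55.845 = 86.001 g → 34.49 wt%.
Fe in (Mn0.65Fe0.35)3Al2Si3O12: molar mass 495.973 g/mol; 1.05×55.845 = 58.637 g → 11.82 wt%.
Difference = 34.49 − 11.82 = 22.67 percentage points.

22.67 percentage points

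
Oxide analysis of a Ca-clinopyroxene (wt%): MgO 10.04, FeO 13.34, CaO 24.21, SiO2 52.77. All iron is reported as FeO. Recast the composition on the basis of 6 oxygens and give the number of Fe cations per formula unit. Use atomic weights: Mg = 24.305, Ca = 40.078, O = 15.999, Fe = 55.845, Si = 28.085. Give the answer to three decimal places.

0.425 Fe apfu

MgO: 10.04/40.304 = 0.24911 mol → 0.24911 mol Mg, 0.24911 mol O.
FeO: 13.34/71.844 = 0.18568 mol → 0.18568 mol Fe, 0.18568 mol O.
CaO: 24.21/56.077 = 0.43173 mol → 0.43173 mol Ca, 0.43173 mol O.
SiO2: 52.77/60.083 = 0.87829 mol → 0.87829 mol Si, 1.75658 mol O.
Total oxygen = 2.62310 mol. Normalization factor = 6/2.62310 = 2.28737.
Fe per 6 O = 0.18568 × 2.28737 = 0.425.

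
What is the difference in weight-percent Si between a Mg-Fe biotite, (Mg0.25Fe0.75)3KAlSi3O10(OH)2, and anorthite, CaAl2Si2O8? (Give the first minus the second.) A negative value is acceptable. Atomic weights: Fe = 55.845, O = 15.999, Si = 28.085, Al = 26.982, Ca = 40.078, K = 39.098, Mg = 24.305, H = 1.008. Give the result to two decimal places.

-2.93 percentage points

M((Mg0.25Fe0.75)3KAlSi3O10(OH)2) = 488.219 g/mol, so wt% Si = 84.255/488.219 × 100 = 17.26%.
M(CaAl2Si2O8) = 278.204 g/mol, so wt% Si = 56.170/278.204 × 100 = 20.19%.
17.26 − 20.19 = -2.93 pp.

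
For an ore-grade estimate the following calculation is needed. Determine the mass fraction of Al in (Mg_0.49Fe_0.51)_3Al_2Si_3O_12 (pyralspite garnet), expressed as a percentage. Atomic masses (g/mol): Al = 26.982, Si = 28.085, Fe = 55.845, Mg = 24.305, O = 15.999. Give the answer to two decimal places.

11.96 wt%

Molar mass of (Mg_0.49Fe_0.51)_3Al_2Si_3O_12: 1.47*24.305 + 1.53*55.845 + 2*26.982 + 3*28.085 + 12*15.999 = 451.378 g/mol.
Mass of Al per formula unit: 2 × 26.982 = 53.964 g.
Weight fraction Al = 53.964 / 451.378 = 0.1196.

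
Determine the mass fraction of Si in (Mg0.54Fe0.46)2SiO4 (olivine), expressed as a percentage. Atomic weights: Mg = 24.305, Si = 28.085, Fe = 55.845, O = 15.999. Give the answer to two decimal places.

Molar mass of (Mg0.54Fe0.46)2SiO4: 1.08×24.305 + 0.92×55.845 + 1×28.085 + 4×15.999 = 169.708 g/mol.
Mass of Si per formula unit: 1 × 28.085 = 28.085 g.
Weight fraction Si = 28.085 / 169.708 = 0.1655.

16.55 weight percent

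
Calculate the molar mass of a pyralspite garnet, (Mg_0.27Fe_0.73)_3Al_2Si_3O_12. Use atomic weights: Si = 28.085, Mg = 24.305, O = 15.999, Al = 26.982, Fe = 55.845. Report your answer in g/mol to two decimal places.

The formula mass is the sum 0.81(24.305) + 2.19(55.845) + 2(26.982) + 3(28.085) + 12(15.999).

472.19 g/mol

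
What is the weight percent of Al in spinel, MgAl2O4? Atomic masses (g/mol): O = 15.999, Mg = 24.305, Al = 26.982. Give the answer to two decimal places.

37.93 wt%

Formula mass = 1*24.305 + 2*26.982 + 4*15.999 = 142.265 g/mol, of which 53.964 g is Al.
So Al makes up 53.964/142.265 = 0.3793 of the mass, i.e. 37.93%.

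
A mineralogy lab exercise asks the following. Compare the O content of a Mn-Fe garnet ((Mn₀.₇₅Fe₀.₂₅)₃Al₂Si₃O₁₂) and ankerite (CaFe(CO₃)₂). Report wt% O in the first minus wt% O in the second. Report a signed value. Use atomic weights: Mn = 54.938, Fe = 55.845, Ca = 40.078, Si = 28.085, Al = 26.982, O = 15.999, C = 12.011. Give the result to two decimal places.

-5.72 percentage points

First mineral: 191.988 g O in 495.701 g formula = 38.73 wt% O.
Second mineral: 95.994 g O in 215.939 g formula = 44.45 wt% O.
38.73% − 44.45% gives a difference of -5.72 percentage points.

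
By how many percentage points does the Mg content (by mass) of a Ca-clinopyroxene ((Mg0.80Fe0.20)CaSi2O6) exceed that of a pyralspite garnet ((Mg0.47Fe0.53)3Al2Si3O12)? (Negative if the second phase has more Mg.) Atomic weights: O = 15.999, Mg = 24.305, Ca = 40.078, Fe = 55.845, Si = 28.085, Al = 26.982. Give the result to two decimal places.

First mineral: 19.444 g Mg in 222.855 g formula = 8.72 wt% Mg.
Second mineral: 34.270 g Mg in 453.271 g formula = 7.56 wt% Mg.
8.72% − 7.56% gives a difference of 1.16 percentage points.

1.16 percentage points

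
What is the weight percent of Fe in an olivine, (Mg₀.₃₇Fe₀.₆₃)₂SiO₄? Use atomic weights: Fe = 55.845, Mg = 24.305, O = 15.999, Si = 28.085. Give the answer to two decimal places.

Molar mass of (Mg₀.₃₇Fe₀.₆₃)₂SiO₄: 0.74*24.305 + 1.26*55.845 + 1*28.085 + 4*15.999 = 180.431 g/mol.
Mass of Fe per formula unit: 1.26 × 55.845 = 70.365 g.
Weight fraction Fe = 70.365 / 180.431 = 0.3900.

39.00 weight percent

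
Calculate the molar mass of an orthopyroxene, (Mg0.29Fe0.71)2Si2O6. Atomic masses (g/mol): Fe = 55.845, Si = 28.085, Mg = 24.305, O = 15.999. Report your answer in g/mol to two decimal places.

245.56 g/mol

M = 0.58(24.305) + 1.42(55.845) + 2(28.085) + 6(15.999)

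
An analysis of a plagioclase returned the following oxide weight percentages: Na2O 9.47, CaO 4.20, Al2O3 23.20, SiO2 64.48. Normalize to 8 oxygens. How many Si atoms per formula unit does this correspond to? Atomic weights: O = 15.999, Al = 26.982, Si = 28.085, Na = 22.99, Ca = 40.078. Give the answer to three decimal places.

2.809 Si apfu

9.47 wt% Na2O ÷ 61.979 g/mol = 0.15279 mol, giving 0.30558 Na and 0.15279 O.
4.20 wt% CaO ÷ 56.077 g/mol = 0.07490 mol, giving 0.07490 Ca and 0.07490 O.
23.20 wt% Al2O3 ÷ 101.961 g/mol = 0.22754 mol, giving 0.45508 Al and 0.68262 O.
64.48 wt% SiO2 ÷ 60.083 g/mol = 1.07318 mol, giving 1.07318 Si and 2.14636 O.
Oxygen sums to 3.05667; scaling by 8/3.05667 = 2.61723 puts the formula on 8 O.
Si: 1.07318 × 2.61723 = 2.809 atoms per formula unit.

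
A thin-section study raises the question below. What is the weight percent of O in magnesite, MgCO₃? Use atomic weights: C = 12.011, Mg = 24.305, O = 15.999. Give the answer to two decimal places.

56.93 wt%

M(MgCO₃) = 84.313 g/mol.
O contributes 3 × 15.999 = 47.997 g per mole.
47.997/84.313 = 0.5693 → 56.93%.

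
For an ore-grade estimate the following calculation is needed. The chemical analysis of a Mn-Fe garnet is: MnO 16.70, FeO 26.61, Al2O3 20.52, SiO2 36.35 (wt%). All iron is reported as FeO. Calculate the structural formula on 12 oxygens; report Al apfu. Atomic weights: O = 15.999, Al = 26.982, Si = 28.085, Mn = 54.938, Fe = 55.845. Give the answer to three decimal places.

16.70 wt% MnO ÷ 70.937 g/mol = 0.23542 mol, giving 0.23542 Mn and 0.23542 O.
26.61 wt% FeO ÷ 71.844 g/mol = 0.37039 mol, giving 0.37039 Fe and 0.37039 O.
20.52 wt% Al2O3 ÷ 101.961 g/mol = 0.20125 mol, giving 0.40250 Al and 0.60375 O.
36.35 wt% SiO2 ÷ 60.083 g/mol = 0.60500 mol, giving 0.60500 Si and 1.21000 O.
Oxygen sums to 2.41956; scaling by 12/2.41956 = 4.95958 puts the formula on 12 O.
Al: 0.40250 × 4.95958 = 1.996 atoms per formula unit.

1.996 Al apfu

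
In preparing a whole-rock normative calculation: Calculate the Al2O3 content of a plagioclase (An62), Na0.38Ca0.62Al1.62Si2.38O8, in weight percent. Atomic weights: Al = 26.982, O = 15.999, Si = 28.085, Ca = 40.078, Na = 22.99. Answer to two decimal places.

30.35 wt%

M(Na0.38Ca0.62Al1.62Si2.38O8) = 272.130 g/mol; M(Al2O3) = 101.961 g/mol.
Moles Al2O3 per formula unit = 1.62 Al ÷ 2 = 0.8100.
Al2O3 fraction = (0.8100 × 101.961) / 272.130 = 82.588/272.130 = 0.3035.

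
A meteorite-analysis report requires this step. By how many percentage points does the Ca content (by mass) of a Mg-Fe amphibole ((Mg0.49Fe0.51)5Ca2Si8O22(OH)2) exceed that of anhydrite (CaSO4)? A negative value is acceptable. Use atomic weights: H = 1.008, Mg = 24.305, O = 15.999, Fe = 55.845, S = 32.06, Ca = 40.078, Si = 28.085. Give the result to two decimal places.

-20.46 percentage points

Ca in (Mg0.49Fe0.51)5Ca2Si8O22(OH)2: molar mass 892.780 g/mol; 2×40.078 = 80.156 g → 8.98 wt%.
Ca in CaSO4: molar mass 136.134 g/mol; 1×40.078 = 40.078 g → 29.44 wt%.
Difference = 8.98 − 29.44 = -20.46 percentage points.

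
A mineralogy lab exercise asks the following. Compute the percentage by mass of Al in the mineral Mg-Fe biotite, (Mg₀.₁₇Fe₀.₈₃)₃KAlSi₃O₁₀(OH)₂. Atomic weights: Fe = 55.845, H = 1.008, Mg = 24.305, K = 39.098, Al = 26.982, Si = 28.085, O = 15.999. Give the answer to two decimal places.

5.44 wt%

Molar mass of (Mg₀.₁₇Fe₀.₈₃)₃KAlSi₃O₁₀(OH)₂: 0.51*24.305 + 2.49*55.845 + 1*39.098 + 1*26.982 + 3*28.085 + 12*15.999 + 2*1.008 = 495.789 g/mol.
Mass of Al per formula unit: 1 × 26.982 = 26.982 g.
Weight fraction Al = 26.982 / 495.789 = 0.0544.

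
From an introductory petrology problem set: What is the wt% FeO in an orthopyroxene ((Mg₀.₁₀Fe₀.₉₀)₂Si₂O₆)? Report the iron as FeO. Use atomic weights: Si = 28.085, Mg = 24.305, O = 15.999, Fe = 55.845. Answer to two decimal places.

Formula mass = 257.546 g/mol.
1.80 Fe → 1.8000 mol FeO per formula unit; M(FeO) = 71.844, so FeO mass = 129.319 g.
129.319/257.546 × 100 = 50.21 wt%.

50.21 wt%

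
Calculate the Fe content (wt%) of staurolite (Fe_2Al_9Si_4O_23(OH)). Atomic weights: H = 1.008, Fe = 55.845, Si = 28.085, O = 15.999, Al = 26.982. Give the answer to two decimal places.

13.11 wt%

Formula mass = 2×55.845 + 9×26.982 + 4×28.085 + 24×15.999 + 1×1.008 = 851.852 g/mol, of which 111.690 g is Fe.
So Fe makes up 111.690/851.852 = 0.1311 of the mass, i.e. 13.11%.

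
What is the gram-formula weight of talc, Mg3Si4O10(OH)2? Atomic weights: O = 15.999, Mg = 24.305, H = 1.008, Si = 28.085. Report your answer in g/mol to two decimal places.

M = 3·24.305 + 4·28.085 + 12·15.999 + 2·1.008

379.26 g/mol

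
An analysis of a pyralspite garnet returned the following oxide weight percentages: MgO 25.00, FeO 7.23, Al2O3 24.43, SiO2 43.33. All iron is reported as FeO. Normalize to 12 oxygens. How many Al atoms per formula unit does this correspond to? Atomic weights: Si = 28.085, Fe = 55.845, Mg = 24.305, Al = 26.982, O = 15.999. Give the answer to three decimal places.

MgO (M=40.304): mol = 0.62029; Mg = 0.62029, O = 0.62029.
FeO (M=71.844): mol = 0.10063; Fe = 0.10063, O = 0.10063.
Al2O3 (M=101.961): mol = 0.23960; Al = 0.47920, O = 0.71880.
SiO2 (M=60.083): mol = 0.72117; Si = 0.72117, O = 1.44234.
ΣO = 2.88206; factor = 12/ΣO = 4.16369.
Al apfu = 0.47920 × 4.16369 = 1.995.

1.995 Al apfu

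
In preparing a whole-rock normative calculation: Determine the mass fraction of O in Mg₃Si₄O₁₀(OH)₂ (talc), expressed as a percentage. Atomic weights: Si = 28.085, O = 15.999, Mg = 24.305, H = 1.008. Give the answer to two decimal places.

50.62 weight percent

Formula mass = 3*24.305 + 4*28.085 + 12*15.999 + 2*1.008 = 379.259 g/mol, of which 191.988 g is O.
So O makes up 191.988/379.259 = 0.5062 of the mass, i.e. 50.62%.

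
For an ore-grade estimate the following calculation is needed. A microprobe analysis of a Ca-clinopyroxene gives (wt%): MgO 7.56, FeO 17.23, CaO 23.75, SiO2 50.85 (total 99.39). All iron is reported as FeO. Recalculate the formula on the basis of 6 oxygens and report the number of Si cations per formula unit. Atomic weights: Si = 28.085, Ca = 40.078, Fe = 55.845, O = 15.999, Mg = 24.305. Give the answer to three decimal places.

7.56 wt% MgO ÷ 40.304 g/mol = 0.18757 mol, giving 0.18757 Mg and 0.18757 O.
17.23 wt% FeO ÷ 71.844 g/mol = 0.23983 mol, giving 0.23983 Fe and 0.23983 O.
23.75 wt% CaO ÷ 56.077 g/mol = 0.42352 mol, giving 0.42352 Ca and 0.42352 O.
50.85 wt% SiO2 ÷ 60.083 g/mol = 0.84633 mol, giving 0.84633 Si and 1.69266 O.
Oxygen sums to 2.54358; scaling by 6/2.54358 = 2.35888 puts the formula on 6 O.
Si: 0.84633 × 2.35888 = 1.996 atoms per formula unit.

1.996 Si apfu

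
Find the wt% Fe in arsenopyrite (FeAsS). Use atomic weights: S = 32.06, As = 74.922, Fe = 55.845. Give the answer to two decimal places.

M(FeAsS) = 162.827 g/mol.
Fe contributes 1 × 55.845 = 55.845 g per mole.
55.845/162.827 = 0.3430 → 34.30%.

34.30 wt%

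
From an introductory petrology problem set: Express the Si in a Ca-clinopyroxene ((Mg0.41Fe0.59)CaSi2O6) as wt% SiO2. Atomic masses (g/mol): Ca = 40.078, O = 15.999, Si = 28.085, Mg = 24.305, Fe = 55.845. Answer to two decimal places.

51.10 wt%

Molar mass of (Mg0.41Fe0.59)CaSi2O6 = 0.41*24.305 + 0.59*55.845 + 1*40.078 + 2*28.085 + 6*15.999 = 235.156 g/mol.
Each formula unit contains 2 Si, equivalent to 2/1 = 2.0000 mol SiO2.
M(SiO2) = 1×28.085 + 2×15.999 = 60.083 g/mol.
Mass of SiO2 per formula unit = 2.0000 × 60.083 = 120.166 g.
SiO2 wt% = 120.166 / 235.156 × 100 = 51.10%.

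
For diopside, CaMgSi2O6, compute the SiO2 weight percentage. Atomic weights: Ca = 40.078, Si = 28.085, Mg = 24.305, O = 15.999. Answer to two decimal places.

55.49 wt%

Formula mass = 216.547 g/mol.
2 Si → 2.0000 mol SiO2 per formula unit; M(SiO2) = 60.083, so SiO2 mass = 120.166 g.
120.166/216.547 × 100 = 55.49 wt%.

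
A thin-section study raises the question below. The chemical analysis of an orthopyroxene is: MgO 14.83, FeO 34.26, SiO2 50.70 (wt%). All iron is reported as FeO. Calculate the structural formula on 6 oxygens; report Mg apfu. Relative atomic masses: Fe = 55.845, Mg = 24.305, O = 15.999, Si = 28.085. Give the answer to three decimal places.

0.872 Mg apfu

14.83 wt% MgO ÷ 40.304 g/mol = 0.36795 mol, giving 0.36795 Mg and 0.36795 O.
34.26 wt% FeO ÷ 71.844 g/mol = 0.47687 mol, giving 0.47687 Fe and 0.47687 O.
50.70 wt% SiO2 ÷ 60.083 g/mol = 0.84383 mol, giving 0.84383 Si and 1.68766 O.
Oxygen sums to 2.53248; scaling by 6/2.53248 = 2.36922 puts the formula on 6 O.
Mg: 0.36795 × 2.36922 = 0.872 atoms per formula unit.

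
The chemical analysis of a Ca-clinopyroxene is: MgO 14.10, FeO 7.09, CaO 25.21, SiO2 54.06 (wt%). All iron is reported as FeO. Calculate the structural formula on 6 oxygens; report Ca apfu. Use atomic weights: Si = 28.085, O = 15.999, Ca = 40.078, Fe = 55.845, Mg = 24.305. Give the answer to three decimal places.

1.000 Ca apfu

MgO (M=40.304): mol = 0.34984; Mg = 0.34984, O = 0.34984.
FeO (M=71.844): mol = 0.09869; Fe = 0.09869, O = 0.09869.
CaO (M=56.077): mol = 0.44956; Ca = 0.44956, O = 0.44956.
SiO2 (M=60.083): mol = 0.89976; Si = 0.89976, O = 1.79952.
ΣO = 2.69761; factor = 6/ΣO = 2.22419.
Ca apfu = 0.44956 × 2.22419 = 1.000.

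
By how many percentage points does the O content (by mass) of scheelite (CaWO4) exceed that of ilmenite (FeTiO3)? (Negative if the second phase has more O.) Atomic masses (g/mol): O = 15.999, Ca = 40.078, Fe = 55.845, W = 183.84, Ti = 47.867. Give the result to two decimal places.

First mineral: 63.996 g O in 287.914 g formula = 22.23 wt% O.
Second mineral: 47.997 g O in 151.709 g formula = 31.64 wt% O.
22.23% − 31.64% gives a difference of -9.41 percentage points.

-9.41 percentage points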